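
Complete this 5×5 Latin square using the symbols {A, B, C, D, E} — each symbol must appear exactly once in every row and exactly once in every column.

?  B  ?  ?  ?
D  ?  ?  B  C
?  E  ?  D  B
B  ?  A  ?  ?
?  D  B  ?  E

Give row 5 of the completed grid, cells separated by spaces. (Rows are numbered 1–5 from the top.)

C D B A E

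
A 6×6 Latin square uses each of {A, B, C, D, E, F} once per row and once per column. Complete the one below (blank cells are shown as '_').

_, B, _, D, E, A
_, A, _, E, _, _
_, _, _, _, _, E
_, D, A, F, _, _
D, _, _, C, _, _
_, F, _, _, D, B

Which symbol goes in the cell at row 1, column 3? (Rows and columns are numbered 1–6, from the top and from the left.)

(r3,c2) = C
(r4,c6) = C
(r5,c2) = E
(r5,c6) = F
(r6,c4) = A
(r2,c6) = D
(r3,c4) = B
(r4,c5) = B
(r5,c3) = B
(r5,c5) = A
(r3,c5) = F
(r4,c1) = E
(r6,c1) = C
(r6,c3) = E
(r1,c1) = F
(r1,c3) = C

C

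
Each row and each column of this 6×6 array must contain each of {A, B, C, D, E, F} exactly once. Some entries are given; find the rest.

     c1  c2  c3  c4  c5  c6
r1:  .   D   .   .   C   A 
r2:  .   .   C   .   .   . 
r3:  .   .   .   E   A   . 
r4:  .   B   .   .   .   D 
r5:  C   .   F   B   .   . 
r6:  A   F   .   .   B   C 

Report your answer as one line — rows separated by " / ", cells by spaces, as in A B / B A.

E D B F C A / D E C A F B / B C D E A F / F B A C E D / C A F B D E / A F E D B C

Cell (r1,c4): row 1 has {A,C,D}; column 4 has {B,E} → F.
Cell (r3,c2): row 3 has {A,E}; column 2 has {B,D,F} → C.
Cell (r5,c6): row 5 has {B,C,F}; column 6 has {A,C,D} → E.
Cell (r6,c4): row 6 has {A,B,C,F}; column 4 has {B,E,F} → D.
Cell (r2,c4): row 2 has {C}; column 4 has {B,D,E,F} → A.
Cell (r4,c4): row 4 has {B,D}; column 4 has {A,B,D,E,F} → C.
Cell (r5,c2): row 5 has {B,C,E,F}; column 2 has {B,C,D,F} → A.
Cell (r5,c5): row 5 has {A,B,C,E,F}; column 5 has {A,B,C} → D.
Cell (r6,c3): row 6 has {A,B,C,D,F}; column 3 has {C,F} → E.
Cell (r1,c3): row 1 has {A,C,D,F}; column 3 has {C,E,F} → B.
Cell (r2,c2): row 2 has {A,C}; column 2 has {A,B,C,D,F} → E.
Cell (r2,c5): row 2 has {A,C,E}; column 5 has {A,B,C,D} → F.
Cell (r2,c6): row 2 has {A,C,E,F}; column 6 has {A,C,D,E} → B.
Cell (r3,c3): row 3 has {A,C,E}; column 3 has {B,C,E,F} → D.
Cell (r3,c6): row 3 has {A,C,D,E}; column 6 has {A,B,C,D,E} → F.
Cell (r4,c3): row 4 has {B,C,D}; column 3 has {B,C,D,E,F} → A.
Cell (r4,c5): row 4 has {A,B,C,D}; column 5 has {A,B,C,D,F} → E.
Cell (r1,c1): row 1 has {A,B,C,D,F}; column 1 has {A,C} → E.
Cell (r2,c1): row 2 has {A,B,C,E,F}; column 1 has {A,C,E} → D.
Cell (r3,c1): row 3 has {A,C,D,E,F}; column 1 has {A,C,D,E} → B.
Cell (r4,c1): row 4 has {A,B,C,D,E}; column 1 has {A,B,C,D,E} → F.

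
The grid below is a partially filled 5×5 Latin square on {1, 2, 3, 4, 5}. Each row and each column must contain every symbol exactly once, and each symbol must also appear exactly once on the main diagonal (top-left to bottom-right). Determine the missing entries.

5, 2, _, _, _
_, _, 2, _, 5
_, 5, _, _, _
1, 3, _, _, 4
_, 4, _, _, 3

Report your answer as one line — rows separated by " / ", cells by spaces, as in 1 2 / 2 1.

5 2 3 4 1 / 4 1 2 3 5 / 3 5 4 1 2 / 1 3 5 2 4 / 2 4 1 5 3

row 1 has {2,5}; column 5 has {3,4,5} — only 1 is left for (r1,c5).
row 2 has {2,5}; column 2 has {2,3,4,5}; the diagonal has {3,5} — only 1 is left for (r2,c2).
row 3 has {5}; column 3 has {2}; the diagonal has {1,3,5} — only 4 is left for (r3,c3).
row 3 has {4,5}; column 5 has {1,3,4,5} — only 2 is left for (r3,c5).
row 4 has {1,3,4}; column 3 has {2,4} — only 5 is left for (r4,c3).
row 4 has {1,3,4,5}; column 4 is empty so far; the diagonal has {1,3,4,5} — only 2 is left for (r4,c4).
row 5 has {3,4}; column 1 has {1,5} — only 2 is left for (r5,c1).
row 5 has {2,3,4}; column 3 has {2,4,5} — only 1 is left for (r5,c3).
row 5 has {1,2,3,4}; column 4 has {2} — only 5 is left for (r5,c4).
row 1 has {1,2,5}; column 3 has {1,2,4,5} — only 3 is left for (r1,c3).
row 1 has {1,2,3,5}; column 4 has {2,5} — only 4 is left for (r1,c4).
row 2 has {1,2,5}; column 4 has {2,4,5} — only 3 is left for (r2,c4).
row 3 has {2,4,5}; column 1 has {1,2,5} — only 3 is left for (r3,c1).
row 3 has {2,3,4,5}; column 4 has {2,3,4,5} — only 1 is left for (r3,c4).
row 2 has {1,2,3,5}; column 1 has {1,2,3,5} — only 4 is left for (r2,c1).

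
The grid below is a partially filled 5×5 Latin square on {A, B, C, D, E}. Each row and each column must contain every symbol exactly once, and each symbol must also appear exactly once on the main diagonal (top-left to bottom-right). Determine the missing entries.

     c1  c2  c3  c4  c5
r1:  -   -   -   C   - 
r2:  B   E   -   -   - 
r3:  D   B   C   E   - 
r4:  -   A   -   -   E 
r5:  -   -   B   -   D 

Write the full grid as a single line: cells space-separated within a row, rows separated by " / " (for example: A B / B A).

(r1,c1) = A
(r1,c2) = D
(r1,c3) = E
(r1,c5) = B
(r3,c5) = A
(r4,c1) = C
(r4,c3) = D
(r4,c4) = B
(r5,c1) = E
(r5,c2) = C
(r5,c4) = A
(r2,c3) = A
(r2,c4) = D
(r2,c5) = C

A D E C B / B E A D C / D B C E A / C A D B E / E C B A D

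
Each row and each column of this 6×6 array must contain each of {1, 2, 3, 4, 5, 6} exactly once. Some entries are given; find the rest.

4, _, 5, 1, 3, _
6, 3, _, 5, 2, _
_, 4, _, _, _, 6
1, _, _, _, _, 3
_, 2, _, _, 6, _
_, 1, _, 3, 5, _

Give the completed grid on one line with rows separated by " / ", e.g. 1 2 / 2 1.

(r1,c2) = 6
(r1,c6) = 2
(r3,c4) = 2
(r3,c5) = 1
(r4,c2) = 5
(r4,c5) = 4
(r5,c4) = 4
(r6,c1) = 2
(r6,c6) = 4
(r2,c6) = 1
(r3,c3) = 3
(r4,c4) = 6
(r5,c3) = 1
(r5,c6) = 5
(r6,c3) = 6
(r2,c3) = 4
(r3,c1) = 5
(r4,c3) = 2
(r5,c1) = 3

4 6 5 1 3 2 / 6 3 4 5 2 1 / 5 4 3 2 1 6 / 1 5 2 6 4 3 / 3 2 1 4 6 5 / 2 1 6 3 5 4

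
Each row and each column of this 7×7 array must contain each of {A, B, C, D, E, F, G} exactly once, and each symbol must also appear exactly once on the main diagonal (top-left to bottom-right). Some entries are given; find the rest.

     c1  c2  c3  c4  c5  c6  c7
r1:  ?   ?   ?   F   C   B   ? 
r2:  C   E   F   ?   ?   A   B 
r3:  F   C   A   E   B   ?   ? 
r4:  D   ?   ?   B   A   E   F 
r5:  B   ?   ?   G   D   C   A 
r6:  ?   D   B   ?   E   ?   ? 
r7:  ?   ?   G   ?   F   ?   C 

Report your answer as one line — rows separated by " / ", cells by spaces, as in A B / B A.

(r1,c1) = G
(r1,c2) = A
(r2,c4) = D
(r2,c5) = G
(r4,c2) = G
(r4,c3) = C
(r5,c2) = F
(r5,c3) = E
(r6,c1) = A
(r6,c4) = C
(r6,c6) = F
(r6,c7) = G
(r7,c1) = E
(r7,c2) = B
(r7,c4) = A
(r7,c6) = D
(r1,c3) = D
(r1,c7) = E
(r3,c6) = G
(r3,c7) = D

G A D F C B E / C E F D G A B / F C A E B G D / D G C B A E F / B F E G D C A / A D B C E F G / E B G A F D C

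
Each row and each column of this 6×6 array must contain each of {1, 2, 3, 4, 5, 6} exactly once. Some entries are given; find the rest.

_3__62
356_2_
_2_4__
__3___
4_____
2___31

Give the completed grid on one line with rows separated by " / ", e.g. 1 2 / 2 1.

Cell (r2,c4): row 2 has {2,3,5,6}; column 4 has {4} → 1.
Cell (r2,c6): row 2 has {1,2,3,5,6}; column 6 has {1,2} → 4.
Cell (r1,c4): row 1 has {2,3,6}; column 4 has {1,4} → 5.
Cell (r6,c4): row 6 has {1,2,3}; column 4 has {1,4,5} → 6.
Cell (r1,c1): row 1 has {2,3,5,6}; column 1 has {2,3,4} → 1.
Cell (r1,c3): row 1 has {1,2,3,5,6}; column 3 has {3,6} → 4.
Cell (r4,c4): row 4 has {3}; column 4 has {1,4,5,6} → 2.
Cell (r5,c4): row 5 has {4}; column 4 has {1,2,4,5,6} → 3.
Cell (r6,c2): row 6 has {1,2,3,6}; column 2 has {2,3,5} → 4.
Cell (r6,c3): row 6 has {1,2,3,4,6}; column 3 has {3,4,6} → 5.
Cell (r3,c3): row 3 has {2,4}; column 3 has {3,4,5,6} → 1.
Cell (r3,c5): row 3 has {1,2,4}; column 5 has {2,3,6} → 5.
Cell (r5,c3): row 5 has {3,4}; column 3 has {1,3,4,5,6} → 2.
Cell (r5,c5): row 5 has {2,3,4}; column 5 has {2,3,5,6} → 1.
Cell (r3,c1): row 3 has {1,2,4,5}; column 1 has {1,2,3,4} → 6.
Cell (r3,c6): row 3 has {1,2,4,5,6}; column 6 has {1,2,4} → 3.
Cell (r4,c1): row 4 has {2,3}; column 1 has {1,2,3,4,6} → 5.
Cell (r4,c5): row 4 has {2,3,5}; column 5 has {1,2,3,5,6} → 4.
Cell (r4,c6): row 4 has {2,3,4,5}; column 6 has {1,2,3,4} → 6.
Cell (r5,c2): row 5 has {1,2,3,4}; column 2 has {2,3,4,5} → 6.
Cell (r5,c6): row 5 has {1,2,3,4,6}; column 6 has {1,2,3,4,6} → 5.
Cell (r4,c2): row 4 has {2,3,4,5,6}; column 2 has {2,3,4,5,6} → 1.

1 3 4 5 6 2 / 3 5 6 1 2 4 / 6 2 1 4 5 3 / 5 1 3 2 4 6 / 4 6 2 3 1 5 / 2 4 5 6 3 1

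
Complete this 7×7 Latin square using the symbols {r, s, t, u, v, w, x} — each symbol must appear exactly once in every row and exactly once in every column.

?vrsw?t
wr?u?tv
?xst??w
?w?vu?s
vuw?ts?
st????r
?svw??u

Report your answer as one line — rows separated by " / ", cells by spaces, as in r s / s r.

x v r s w u t / w r x u s t v / u x s t r v w / r w t v u x s / v u w r t s x / s t u x v w r / t s v w x r u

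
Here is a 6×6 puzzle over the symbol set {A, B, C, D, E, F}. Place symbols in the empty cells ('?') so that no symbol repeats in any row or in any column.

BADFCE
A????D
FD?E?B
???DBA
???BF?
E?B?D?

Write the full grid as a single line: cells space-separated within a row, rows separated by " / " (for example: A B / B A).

B A D F C E / A B F C E D / F D C E A B / C F E D B A / D E A B F C / E C B A D F

At row 2, column 4: row 2 has {A,D}; column 4 has {B,D,E,F}; that leaves C.
At row 2, column 5: row 2 has {A,C,D}; column 5 has {B,C,D,F}; that leaves E.
At row 3, column 5: row 3 has {B,D,E,F}; column 5 has {B,C,D,E,F}; that leaves A.
At row 4, column 1: row 4 has {A,B,D}; column 1 has {A,B,E,F}; that leaves C.
At row 5, column 1: row 5 has {B,F}; column 1 has {A,B,C,E,F}; that leaves D.
At row 5, column 6: row 5 has {B,D,F}; column 6 has {A,B,D,E}; that leaves C.
At row 6, column 4: row 6 has {B,D,E}; column 4 has {B,C,D,E,F}; that leaves A.
At row 6, column 6: row 6 has {A,B,D,E}; column 6 has {A,B,C,D,E}; that leaves F.
At row 2, column 3: row 2 has {A,C,D,E}; column 3 has {B,D}; that leaves F.
At row 3, column 3: row 3 has {A,B,D,E,F}; column 3 has {B,D,F}; that leaves C.
At row 4, column 3: row 4 has {A,B,C,D}; column 3 has {B,C,D,F}; that leaves E.
At row 5, column 2: row 5 has {B,C,D,F}; column 2 has {A,D}; that leaves E.
At row 5, column 3: row 5 has {B,C,D,E,F}; column 3 has {B,C,D,E,F}; that leaves A.
At row 6, column 2: row 6 has {A,B,D,E,F}; column 2 has {A,D,E}; that leaves C.
At row 2, column 2: row 2 has {A,C,D,E,F}; column 2 has {A,C,D,E}; that leaves B.
At row 4, column 2: row 4 has {A,B,C,D,E}; column 2 has {A,B,C,D,E}; that leaves F.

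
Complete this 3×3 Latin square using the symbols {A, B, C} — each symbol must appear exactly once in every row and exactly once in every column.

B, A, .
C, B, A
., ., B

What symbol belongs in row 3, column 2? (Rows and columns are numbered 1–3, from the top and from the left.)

C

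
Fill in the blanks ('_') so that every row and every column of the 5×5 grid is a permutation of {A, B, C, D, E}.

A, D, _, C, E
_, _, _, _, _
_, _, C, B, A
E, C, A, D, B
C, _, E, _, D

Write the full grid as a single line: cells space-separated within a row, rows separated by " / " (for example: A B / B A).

A D B C E / B A D E C / D E C B A / E C A D B / C B E A D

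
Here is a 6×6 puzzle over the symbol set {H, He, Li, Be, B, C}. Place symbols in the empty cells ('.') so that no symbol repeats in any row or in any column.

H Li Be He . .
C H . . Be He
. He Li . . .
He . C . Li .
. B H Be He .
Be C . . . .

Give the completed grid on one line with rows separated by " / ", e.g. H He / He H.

H Li Be He C B / C H B Li Be He / B He Li C H Be / He Be C B Li H / Li B H Be He C / Be C He H B Li

(r2,c3) = B
(r2,c4) = Li
(r3,c1) = B
(r4,c2) = Be
(r5,c1) = Li
(r5,c6) = C
(r6,c3) = He
(r1,c6) = B
(r4,c6) = H
(r6,c6) = Li
(r1,c5) = C
(r3,c5) = H
(r3,c6) = Be
(r4,c4) = B
(r6,c4) = H
(r6,c5) = B
(r3,c4) = C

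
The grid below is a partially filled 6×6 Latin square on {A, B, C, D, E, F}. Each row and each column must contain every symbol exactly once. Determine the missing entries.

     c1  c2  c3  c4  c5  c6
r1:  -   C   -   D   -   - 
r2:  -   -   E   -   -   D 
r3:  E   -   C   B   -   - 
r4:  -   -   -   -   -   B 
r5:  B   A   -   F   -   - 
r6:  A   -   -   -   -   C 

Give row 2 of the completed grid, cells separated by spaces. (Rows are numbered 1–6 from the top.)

(r1,c1) = F
(r2,c1) = C
(r2,c4) = A
(r4,c1) = D
(r5,c3) = D
(r5,c6) = E
(r6,c4) = E
(r1,c6) = A
(r3,c6) = F
(r4,c4) = C
(r5,c5) = C
(r1,c3) = B
(r1,c5) = E
(r3,c2) = D
(r3,c5) = A
(r4,c5) = F
(r6,c3) = F
(r2,c5) = B
(r4,c2) = E
(r4,c3) = A
(r6,c2) = B
(r6,c5) = D
(r2,c2) = F

C F E A B D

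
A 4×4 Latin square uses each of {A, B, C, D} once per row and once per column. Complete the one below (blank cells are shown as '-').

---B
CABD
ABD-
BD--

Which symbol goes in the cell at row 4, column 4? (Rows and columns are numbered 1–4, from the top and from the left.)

A

Cell (r1,c1): row 1 has {B}; column 1 has {A,B,C} → D.
Cell (r1,c2): row 1 has {B,D}; column 2 has {A,B,D} → C.
Cell (r1,c3): row 1 has {B,C,D}; column 3 has {B,D} → A.
Cell (r3,c4): row 3 has {A,B,D}; column 4 has {B,D} → C.
Cell (r4,c3): row 4 has {B,D}; column 3 has {A,B,D} → C.
Cell (r4,c4): row 4 has {B,C,D}; column 4 has {B,C,D} → A.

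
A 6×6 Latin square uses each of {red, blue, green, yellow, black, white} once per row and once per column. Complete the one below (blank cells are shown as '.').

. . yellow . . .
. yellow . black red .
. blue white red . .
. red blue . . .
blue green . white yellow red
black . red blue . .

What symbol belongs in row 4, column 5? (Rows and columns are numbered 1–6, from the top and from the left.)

white

(r1,c4) = green
(r2,c3) = green
(r4,c4) = yellow
(r5,c3) = black
(r6,c2) = white
(r6,c5) = green
(r6,c6) = yellow
(r1,c2) = black
(r2,c1) = white
(r2,c6) = blue
(r3,c5) = black
(r3,c6) = green
(r4,c1) = green
(r4,c5) = white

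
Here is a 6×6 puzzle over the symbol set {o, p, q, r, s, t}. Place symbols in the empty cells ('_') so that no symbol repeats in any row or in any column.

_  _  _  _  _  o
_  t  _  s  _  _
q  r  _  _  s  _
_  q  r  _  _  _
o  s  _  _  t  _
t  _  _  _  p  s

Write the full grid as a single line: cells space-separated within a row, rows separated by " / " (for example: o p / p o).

r p s t q o / p t o s r q / q r t o s p / s q r p o t / o s p q t r / t o q r p s

At row 1, column 2: row 1 has {o}; column 2 has {q,r,s,t}; that leaves p.
At row 4, column 5: row 4 has {q,r}; column 5 has {p,s,t}; that leaves o.
At row 6, column 2: row 6 has {p,s,t}; column 2 has {p,q,r,s,t}; that leaves o.
At row 6, column 3: row 6 has {o,p,s,t}; column 3 has {r}; that leaves q.
At row 6, column 4: row 6 has {o,p,q,s,t}; column 4 has {s}; that leaves r.
At row 5, column 3: row 5 has {o,s,t}; column 3 has {q,r}; that leaves p.
At row 5, column 4: row 5 has {o,p,s,t}; column 4 has {r,s}; that leaves q.
At row 5, column 6: row 5 has {o,p,q,s,t}; column 6 has {o,s}; that leaves r.
At row 1, column 4: row 1 has {o,p}; column 4 has {q,r,s}; that leaves t.
At row 2, column 3: row 2 has {s,t}; column 3 has {p,q,r}; that leaves o.
At row 3, column 3: row 3 has {q,r,s}; column 3 has {o,p,q,r}; that leaves t.
At row 3, column 6: row 3 has {q,r,s,t}; column 6 has {o,r,s}; that leaves p.
At row 4, column 4: row 4 has {o,q,r}; column 4 has {q,r,s,t}; that leaves p.
At row 4, column 6: row 4 has {o,p,q,r}; column 6 has {o,p,r,s}; that leaves t.
At row 1, column 3: row 1 has {o,p,t}; column 3 has {o,p,q,r,t}; that leaves s.
At row 2, column 6: row 2 has {o,s,t}; column 6 has {o,p,r,s,t}; that leaves q.
At row 3, column 4: row 3 has {p,q,r,s,t}; column 4 has {p,q,r,s,t}; that leaves o.
At row 4, column 1: row 4 has {o,p,q,r,t}; column 1 has {o,q,t}; that leaves s.
At row 1, column 1: row 1 has {o,p,s,t}; column 1 has {o,q,s,t}; that leaves r.
At row 1, column 5: row 1 has {o,p,r,s,t}; column 5 has {o,p,s,t}; that leaves q.
At row 2, column 1: row 2 has {o,q,s,t}; column 1 has {o,q,r,s,t}; that leaves p.
At row 2, column 5: row 2 has {o,p,q,s,t}; column 5 has {o,p,q,s,t}; that leaves r.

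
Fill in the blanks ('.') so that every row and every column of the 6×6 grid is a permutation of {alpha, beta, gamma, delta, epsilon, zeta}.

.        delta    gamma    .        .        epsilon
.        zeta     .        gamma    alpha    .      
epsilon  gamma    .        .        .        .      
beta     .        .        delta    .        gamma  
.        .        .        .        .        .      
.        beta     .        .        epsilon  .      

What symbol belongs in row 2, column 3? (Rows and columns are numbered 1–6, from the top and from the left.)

epsilon

At row 2, column 1: row 2 has {alpha,gamma,zeta}; column 1 has {beta,epsilon}; that leaves delta.
At row 2, column 6: row 2 has {alpha,gamma,delta,zeta}; column 6 has {gamma,epsilon}; that leaves beta.
At row 4, column 5: row 4 has {beta,gamma,delta}; column 5 has {alpha,epsilon}; that leaves zeta.
At row 1, column 5: row 1 has {gamma,delta,epsilon}; column 5 has {alpha,epsilon,zeta}; that leaves beta.
At row 2, column 3: row 2 has {alpha,beta,gamma,delta,zeta}; column 3 has {gamma}; that leaves epsilon.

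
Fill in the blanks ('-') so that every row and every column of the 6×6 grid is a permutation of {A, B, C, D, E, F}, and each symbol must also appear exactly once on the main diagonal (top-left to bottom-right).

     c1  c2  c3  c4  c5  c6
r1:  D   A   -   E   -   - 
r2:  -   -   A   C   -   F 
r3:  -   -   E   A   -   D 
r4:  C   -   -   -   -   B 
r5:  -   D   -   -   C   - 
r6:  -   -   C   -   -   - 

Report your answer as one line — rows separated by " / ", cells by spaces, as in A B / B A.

(r1,c6) = C
(r2,c2) = B
(r4,c4) = F
(r5,c4) = B
(r6,c4) = D
(r6,c6) = A
(r2,c1) = E
(r2,c5) = D
(r4,c2) = E
(r4,c3) = D
(r4,c5) = A
(r5,c3) = F
(r5,c6) = E
(r6,c2) = F
(r1,c3) = B
(r1,c5) = F
(r3,c2) = C
(r3,c5) = B
(r5,c1) = A
(r6,c1) = B
(r6,c5) = E
(r3,c1) = F

D A B E F C / E B A C D F / F C E A B D / C E D F A B / A D F B C E / B F C D E A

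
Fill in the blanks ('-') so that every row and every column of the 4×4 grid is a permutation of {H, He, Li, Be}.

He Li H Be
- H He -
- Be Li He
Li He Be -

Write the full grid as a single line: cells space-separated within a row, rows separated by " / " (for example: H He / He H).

He Li H Be / Be H He Li / H Be Li He / Li He Be H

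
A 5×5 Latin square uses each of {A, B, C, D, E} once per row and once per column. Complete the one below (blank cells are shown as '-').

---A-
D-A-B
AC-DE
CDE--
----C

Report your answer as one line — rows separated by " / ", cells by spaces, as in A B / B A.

(r1,c5) = D
(r2,c2) = E
(r2,c4) = C
(r3,c3) = B
(r4,c4) = B
(r4,c5) = A
(r5,c3) = D
(r5,c4) = E
(r1,c2) = B
(r1,c3) = C
(r5,c1) = B
(r5,c2) = A
(r1,c1) = E

E B C A D / D E A C B / A C B D E / C D E B A / B A D E C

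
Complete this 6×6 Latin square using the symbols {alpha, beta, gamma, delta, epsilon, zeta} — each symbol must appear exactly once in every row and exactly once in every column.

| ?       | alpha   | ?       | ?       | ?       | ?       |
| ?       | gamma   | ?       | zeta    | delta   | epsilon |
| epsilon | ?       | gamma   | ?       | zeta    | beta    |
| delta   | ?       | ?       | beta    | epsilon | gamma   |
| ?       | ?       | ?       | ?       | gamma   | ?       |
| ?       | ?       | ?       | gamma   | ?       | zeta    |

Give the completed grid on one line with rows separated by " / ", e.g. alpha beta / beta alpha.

(r1,c5): row 1 has {alpha}; column 5 has {gamma,delta,epsilon,zeta}, so it must be beta.
(r1,c6): row 1 has {alpha,beta}; column 6 has {beta,gamma,epsilon,zeta}, so it must be delta.
(r3,c2): row 3 has {beta,gamma,epsilon,zeta}; column 2 has {alpha,gamma}, so it must be delta.
(r3,c4): row 3 has {beta,gamma,delta,epsilon,zeta}; column 4 has {beta,gamma,zeta}, so it must be alpha.
(r4,c2): row 4 has {beta,gamma,delta,epsilon}; column 2 has {alpha,gamma,delta}, so it must be zeta.
(r4,c3): row 4 has {beta,gamma,delta,epsilon,zeta}; column 3 has {gamma}, so it must be alpha.
(r5,c6): row 5 has {gamma}; column 6 has {beta,gamma,delta,epsilon,zeta}, so it must be alpha.
(r6,c5): row 6 has {gamma,zeta}; column 5 has {beta,gamma,delta,epsilon,zeta}, so it must be alpha.
(r1,c4): row 1 has {alpha,beta,delta}; column 4 has {alpha,beta,gamma,zeta}, so it must be epsilon.
(r2,c3): row 2 has {gamma,delta,epsilon,zeta}; column 3 has {alpha,gamma}, so it must be beta.
(r5,c4): row 5 has {alpha,gamma}; column 4 has {alpha,beta,gamma,epsilon,zeta}, so it must be delta.
(r6,c1): row 6 has {alpha,gamma,zeta}; column 1 has {delta,epsilon}, so it must be beta.
(r6,c2): row 6 has {alpha,beta,gamma,zeta}; column 2 has {alpha,gamma,delta,zeta}, so it must be epsilon.
(r6,c3): row 6 has {alpha,beta,gamma,epsilon,zeta}; column 3 has {alpha,beta,gamma}, so it must be delta.
(r1,c3): row 1 has {alpha,beta,delta,epsilon}; column 3 has {alpha,beta,gamma,delta}, so it must be zeta.
(r2,c1): row 2 has {beta,gamma,delta,epsilon,zeta}; column 1 has {beta,delta,epsilon}, so it must be alpha.
(r5,c1): row 5 has {alpha,gamma,delta}; column 1 has {alpha,beta,delta,epsilon}, so it must be zeta.
(r5,c2): row 5 has {alpha,gamma,delta,zeta}; column 2 has {alpha,gamma,delta,epsilon,zeta}, so it must be beta.
(r5,c3): row 5 has {alpha,beta,gamma,delta,zeta}; column 3 has {alpha,beta,gamma,delta,zeta}, so it must be epsilon.
(r1,c1): row 1 has {alpha,beta,delta,epsilon,zeta}; column 1 has {alpha,beta,delta,epsilon,zeta}, so it must be gamma.

gamma alpha zeta epsilon beta delta / alpha gamma beta zeta delta epsilon / epsilon delta gamma alpha zeta beta / delta zeta alpha beta epsilon gamma / zeta beta epsilon delta gamma alpha / beta epsilon delta gamma alpha zeta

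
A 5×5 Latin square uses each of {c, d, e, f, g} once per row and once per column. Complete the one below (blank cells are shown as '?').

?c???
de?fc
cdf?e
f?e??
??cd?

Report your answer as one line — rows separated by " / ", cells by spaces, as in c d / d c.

g c d e f / d e g f c / c d f g e / f g e c d / e f c d g

row 2 has {c,d,e,f}; column 3 has {c,e,f} — only g is left for (r2,c3).
row 3 has {c,d,e,f}; column 4 has {d,f} — only g is left for (r3,c4).
row 4 has {e,f}; column 2 has {c,d,e} — only g is left for (r4,c2).
row 4 has {e,f,g}; column 4 has {d,f,g} — only c is left for (r4,c4).
row 4 has {c,e,f,g}; column 5 has {c,e} — only d is left for (r4,c5).
row 5 has {c,d}; column 2 has {c,d,e,g} — only f is left for (r5,c2).
row 5 has {c,d,f}; column 5 has {c,d,e} — only g is left for (r5,c5).
row 1 has {c}; column 3 has {c,e,f,g} — only d is left for (r1,c3).
row 1 has {c,d}; column 4 has {c,d,f,g} — only e is left for (r1,c4).
row 1 has {c,d,e}; column 5 has {c,d,e,g} — only f is left for (r1,c5).
row 5 has {c,d,f,g}; column 1 has {c,d,f} — only e is left for (r5,c1).
row 1 has {c,d,e,f}; column 1 has {c,d,e,f} — only g is left for (r1,c1).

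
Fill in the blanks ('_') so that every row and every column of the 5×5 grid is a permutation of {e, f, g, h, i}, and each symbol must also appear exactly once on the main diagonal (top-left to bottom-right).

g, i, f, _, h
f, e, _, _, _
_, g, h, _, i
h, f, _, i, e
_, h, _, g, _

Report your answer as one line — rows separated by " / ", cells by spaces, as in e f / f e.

g i f e h / f e i h g / e g h f i / h f g i e / i h e g f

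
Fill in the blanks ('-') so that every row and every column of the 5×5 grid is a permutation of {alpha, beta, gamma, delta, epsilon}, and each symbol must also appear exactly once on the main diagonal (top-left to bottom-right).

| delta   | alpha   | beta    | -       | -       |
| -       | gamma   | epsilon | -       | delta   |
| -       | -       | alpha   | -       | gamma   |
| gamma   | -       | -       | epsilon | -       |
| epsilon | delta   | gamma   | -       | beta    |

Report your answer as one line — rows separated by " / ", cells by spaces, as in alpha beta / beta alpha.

delta alpha beta gamma epsilon / alpha gamma epsilon beta delta / beta epsilon alpha delta gamma / gamma beta delta epsilon alpha / epsilon delta gamma alpha beta

(r1,c4) = gamma
(r1,c5) = epsilon
(r3,c1) = beta
(r3,c2) = epsilon
(r3,c4) = delta
(r4,c2) = beta
(r4,c3) = delta
(r4,c5) = alpha
(r5,c4) = alpha
(r2,c1) = alpha
(r2,c4) = beta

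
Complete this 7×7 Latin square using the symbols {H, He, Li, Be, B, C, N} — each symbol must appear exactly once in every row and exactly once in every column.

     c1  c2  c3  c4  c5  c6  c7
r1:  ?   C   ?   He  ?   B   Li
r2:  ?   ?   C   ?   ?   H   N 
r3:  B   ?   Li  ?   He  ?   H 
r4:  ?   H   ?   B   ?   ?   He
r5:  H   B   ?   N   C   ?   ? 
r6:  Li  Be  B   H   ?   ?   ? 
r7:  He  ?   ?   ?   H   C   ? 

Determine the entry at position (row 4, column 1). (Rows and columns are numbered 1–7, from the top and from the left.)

C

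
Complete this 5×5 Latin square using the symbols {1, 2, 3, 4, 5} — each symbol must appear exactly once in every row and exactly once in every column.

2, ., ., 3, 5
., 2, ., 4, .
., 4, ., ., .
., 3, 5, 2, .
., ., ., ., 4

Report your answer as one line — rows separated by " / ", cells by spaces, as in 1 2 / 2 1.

(r1,c2): row 1 has {2,3,5}; column 2 has {2,3,4}, so it must be 1.
(r1,c3): row 1 has {1,2,3,5}; column 3 has {5}, so it must be 4.
(r4,c5): row 4 has {2,3,5}; column 5 has {4,5}, so it must be 1.
(r5,c2): row 5 has {4}; column 2 has {1,2,3,4}, so it must be 5.
(r5,c4): row 5 has {4,5}; column 4 has {2,3,4}, so it must be 1.
(r2,c5): row 2 has {2,4}; column 5 has {1,4,5}, so it must be 3.
(r3,c4): row 3 has {4}; column 4 has {1,2,3,4}, so it must be 5.
(r3,c5): row 3 has {4,5}; column 5 has {1,3,4,5}, so it must be 2.
(r4,c1): row 4 has {1,2,3,5}; column 1 has {2}, so it must be 4.
(r5,c1): row 5 has {1,4,5}; column 1 has {2,4}, so it must be 3.
(r5,c3): row 5 has {1,3,4,5}; column 3 has {4,5}, so it must be 2.
(r2,c3): row 2 has {2,3,4}; column 3 has {2,4,5}, so it must be 1.
(r3,c1): row 3 has {2,4,5}; column 1 has {2,3,4}, so it must be 1.
(r3,c3): row 3 has {1,2,4,5}; column 3 has {1,2,4,5}, so it must be 3.
(r2,c1): row 2 has {1,2,3,4}; column 1 has {1,2,3,4}, so it must be 5.

2 1 4 3 5 / 5 2 1 4 3 / 1 4 3 5 2 / 4 3 5 2 1 / 3 5 2 1 4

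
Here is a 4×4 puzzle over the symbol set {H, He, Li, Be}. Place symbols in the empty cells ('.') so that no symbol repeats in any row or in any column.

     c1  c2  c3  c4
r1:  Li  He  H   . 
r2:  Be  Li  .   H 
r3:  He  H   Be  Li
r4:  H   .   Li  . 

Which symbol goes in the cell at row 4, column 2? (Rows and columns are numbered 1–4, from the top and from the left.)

Be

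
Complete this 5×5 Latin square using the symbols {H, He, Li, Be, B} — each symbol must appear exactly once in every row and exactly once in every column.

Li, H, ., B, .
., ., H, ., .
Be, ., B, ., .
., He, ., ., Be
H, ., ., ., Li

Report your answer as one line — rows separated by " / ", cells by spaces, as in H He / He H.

Li H Be B He / He Be H Li B / Be Li B He H / B He Li H Be / H B He Be Li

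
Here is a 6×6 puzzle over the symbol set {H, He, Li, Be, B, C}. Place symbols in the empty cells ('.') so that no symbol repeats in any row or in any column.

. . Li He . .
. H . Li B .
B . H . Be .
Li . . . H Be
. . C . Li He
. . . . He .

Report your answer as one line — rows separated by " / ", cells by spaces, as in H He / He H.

Cell (r1,c5): row 1 has {He,Li}; column 5 has {H,He,Li,Be,B} → C.
Cell (r2,c6): row 2 has {H,Li,B}; column 6 has {He,Be} → C.
Cell (r3,c4): row 3 has {H,Be,B}; column 4 has {He,Li} → C.
Cell (r3,c6): row 3 has {H,Be,B,C}; column 6 has {He,Be,C} → Li.
Cell (r4,c4): row 4 has {H,Li,Be}; column 4 has {He,Li,C} → B.
Cell (r3,c2): row 3 has {H,Li,Be,B,C}; column 2 has {H} → He.
Cell (r4,c2): row 4 has {H,Li,Be,B}; column 2 has {H,He} → C.
Cell (r4,c3): row 4 has {H,Li,Be,B,C}; column 3 has {H,Li,C} → He.
Cell (r2,c3): row 2 has {H,Li,B,C}; column 3 has {H,He,Li,C} → Be.
Cell (r6,c3): row 6 has {He}; column 3 has {H,He,Li,Be,C} → B.
Cell (r6,c6): row 6 has {He,B}; column 6 has {He,Li,Be,C} → H.
Cell (r1,c6): row 1 has {He,Li,C}; column 6 has {H,He,Li,Be,C} → B.
Cell (r2,c1): row 2 has {H,Li,Be,B,C}; column 1 has {Li,B} → He.
Cell (r6,c4): row 6 has {H,He,B}; column 4 has {He,Li,B,C} → Be.
Cell (r1,c2): row 1 has {He,Li,B,C}; column 2 has {H,He,C} → Be.
Cell (r5,c2): row 5 has {He,Li,C}; column 2 has {H,He,Be,C} → B.
Cell (r5,c4): row 5 has {He,Li,B,C}; column 4 has {He,Li,Be,B,C} → H.
Cell (r6,c1): row 6 has {H,He,Be,B}; column 1 has {He,Li,B} → C.
Cell (r6,c2): row 6 has {H,He,Be,B,C}; column 2 has {H,He,Be,B,C} → Li.
Cell (r1,c1): row 1 has {He,Li,Be,B,C}; column 1 has {He,Li,B,C} → H.
Cell (r5,c1): row 5 has {H,He,Li,B,C}; column 1 has {H,He,Li,B,C} → Be.

H Be Li He C B / He H Be Li B C / B He H C Be Li / Li C He B H Be / Be B C H Li He / C Li B Be He H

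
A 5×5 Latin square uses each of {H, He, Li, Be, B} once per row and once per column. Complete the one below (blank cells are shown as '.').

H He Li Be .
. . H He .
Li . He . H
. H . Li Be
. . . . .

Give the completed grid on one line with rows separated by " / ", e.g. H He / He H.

Cell (r1,c5): row 1 has {H,He,Li,Be}; column 5 has {H,Be} → B.
Cell (r2,c5): row 2 has {H,He}; column 5 has {H,Be,B} → Li.
Cell (r3,c4): row 3 has {H,He,Li}; column 4 has {He,Li,Be} → B.
Cell (r4,c3): row 4 has {H,Li,Be}; column 3 has {H,He,Li} → B.
Cell (r5,c3): row 5 is empty so far; column 3 has {H,He,Li,B} → Be.
Cell (r5,c4): row 5 has {Be}; column 4 has {He,Li,Be,B} → H.
Cell (r5,c5): row 5 has {H,Be}; column 5 has {H,Li,Be,B} → He.
Cell (r3,c2): row 3 has {H,He,Li,B}; column 2 has {H,He} → Be.
Cell (r4,c1): row 4 has {H,Li,Be,B}; column 1 has {H,Li} → He.
Cell (r5,c1): row 5 has {H,He,Be}; column 1 has {H,He,Li} → B.
Cell (r5,c2): row 5 has {H,He,Be,B}; column 2 has {H,He,Be} → Li.
Cell (r2,c1): row 2 has {H,He,Li}; column 1 has {H,He,Li,B} → Be.
Cell (r2,c2): row 2 has {H,He,Li,Be}; column 2 has {H,He,Li,Be} → B.

H He Li Be B / Be B H He Li / Li Be He B H / He H B Li Be / B Li Be H He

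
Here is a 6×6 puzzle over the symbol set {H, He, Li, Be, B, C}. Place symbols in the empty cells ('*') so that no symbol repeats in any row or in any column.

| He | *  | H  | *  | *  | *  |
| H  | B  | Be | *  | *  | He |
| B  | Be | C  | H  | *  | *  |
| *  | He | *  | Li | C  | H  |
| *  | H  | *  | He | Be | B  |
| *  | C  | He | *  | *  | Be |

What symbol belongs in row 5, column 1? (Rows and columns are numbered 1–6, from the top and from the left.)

C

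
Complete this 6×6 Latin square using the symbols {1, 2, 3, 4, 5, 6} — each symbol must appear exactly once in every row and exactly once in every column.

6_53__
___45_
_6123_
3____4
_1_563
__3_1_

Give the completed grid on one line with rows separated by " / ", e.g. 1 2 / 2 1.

6 2 5 3 4 1 / 1 3 2 4 5 6 / 4 6 1 2 3 5 / 3 5 6 1 2 4 / 2 1 4 5 6 3 / 5 4 3 6 1 2

(r3,c6) = 5
(r4,c5) = 2
(r6,c4) = 6
(r6,c6) = 2
(r1,c5) = 4
(r1,c6) = 1
(r2,c6) = 6
(r3,c1) = 4
(r4,c2) = 5
(r4,c3) = 6
(r4,c4) = 1
(r5,c1) = 2
(r5,c3) = 4
(r6,c1) = 5
(r6,c2) = 4
(r1,c2) = 2
(r2,c1) = 1
(r2,c2) = 3
(r2,c3) = 2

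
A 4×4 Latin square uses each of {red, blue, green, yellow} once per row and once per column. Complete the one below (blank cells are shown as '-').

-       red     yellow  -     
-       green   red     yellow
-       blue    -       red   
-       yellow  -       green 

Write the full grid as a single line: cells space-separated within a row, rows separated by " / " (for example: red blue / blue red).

green red yellow blue / blue green red yellow / yellow blue green red / red yellow blue green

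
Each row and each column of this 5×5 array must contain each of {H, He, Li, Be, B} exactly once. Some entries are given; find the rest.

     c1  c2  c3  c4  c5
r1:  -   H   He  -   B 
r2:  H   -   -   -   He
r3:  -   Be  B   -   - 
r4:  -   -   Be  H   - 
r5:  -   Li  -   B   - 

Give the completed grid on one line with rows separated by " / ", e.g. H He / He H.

Be H He Li B / H B Li Be He / Li Be B He H / B He Be H Li / He Li H B Be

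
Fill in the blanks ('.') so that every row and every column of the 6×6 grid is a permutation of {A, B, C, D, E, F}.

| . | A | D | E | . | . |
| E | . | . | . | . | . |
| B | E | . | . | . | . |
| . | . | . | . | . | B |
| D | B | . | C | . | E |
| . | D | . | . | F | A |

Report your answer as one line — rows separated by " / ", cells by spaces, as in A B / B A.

(r5,c5) = A
(r6,c1) = C
(r6,c4) = B
(r1,c1) = F
(r1,c6) = C
(r4,c1) = A
(r5,c3) = F
(r6,c3) = E
(r1,c5) = B
(r4,c3) = C
(r3,c3) = A
(r4,c2) = F
(r4,c4) = D
(r4,c5) = E
(r2,c2) = C
(r2,c3) = B
(r2,c5) = D
(r2,c6) = F
(r3,c4) = F
(r3,c5) = C
(r3,c6) = D
(r2,c4) = A

F A D E B C / E C B A D F / B E A F C D / A F C D E B / D B F C A E / C D E B F A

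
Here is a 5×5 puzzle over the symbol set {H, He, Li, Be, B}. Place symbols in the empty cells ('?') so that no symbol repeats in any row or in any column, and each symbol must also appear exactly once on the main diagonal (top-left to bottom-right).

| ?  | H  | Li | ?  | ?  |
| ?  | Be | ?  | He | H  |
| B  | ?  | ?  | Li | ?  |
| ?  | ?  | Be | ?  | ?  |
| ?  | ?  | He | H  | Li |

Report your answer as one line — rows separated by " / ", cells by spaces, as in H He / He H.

He H Li Be B / Li Be B He H / B He H Li Be / H Li Be B He / Be B He H Li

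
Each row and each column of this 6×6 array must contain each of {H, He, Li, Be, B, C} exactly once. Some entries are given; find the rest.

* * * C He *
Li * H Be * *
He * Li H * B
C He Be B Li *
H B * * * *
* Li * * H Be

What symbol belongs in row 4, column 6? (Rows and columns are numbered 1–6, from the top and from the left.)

H

At row 1, column 3: row 1 has {He,C}; column 3 has {H,Li,Be}; that leaves B.
At row 2, column 2: row 2 has {H,Li,Be}; column 2 has {He,Li,B}; that leaves C.
At row 2, column 5: row 2 has {H,Li,Be,C}; column 5 has {H,He,Li}; that leaves B.
At row 2, column 6: row 2 has {H,Li,Be,B,C}; column 6 has {Be,B}; that leaves He.
At row 3, column 2: row 3 has {H,He,Li,B}; column 2 has {He,Li,B,C}; that leaves Be.
At row 3, column 5: row 3 has {H,He,Li,Be,B}; column 5 has {H,He,Li,B}; that leaves C.
At row 4, column 6: row 4 has {He,Li,Be,B,C}; column 6 has {He,Be,B}; that leaves H.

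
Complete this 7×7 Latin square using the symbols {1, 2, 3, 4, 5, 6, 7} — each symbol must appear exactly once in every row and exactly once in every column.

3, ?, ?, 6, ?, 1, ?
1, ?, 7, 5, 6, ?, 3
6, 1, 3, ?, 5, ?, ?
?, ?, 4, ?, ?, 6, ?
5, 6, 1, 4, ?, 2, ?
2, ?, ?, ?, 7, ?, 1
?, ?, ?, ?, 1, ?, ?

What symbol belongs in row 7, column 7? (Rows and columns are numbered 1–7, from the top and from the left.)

6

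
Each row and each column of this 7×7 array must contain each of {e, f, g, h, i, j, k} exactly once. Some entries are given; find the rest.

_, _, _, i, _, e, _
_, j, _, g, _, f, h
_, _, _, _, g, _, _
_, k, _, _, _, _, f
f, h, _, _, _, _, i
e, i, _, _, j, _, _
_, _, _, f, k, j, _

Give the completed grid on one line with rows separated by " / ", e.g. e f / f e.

h g k i f e j / k j e g i f h / j f i k g h e / g k j e h i f / f h g j e k i / e i f h j g k / i e h f k j g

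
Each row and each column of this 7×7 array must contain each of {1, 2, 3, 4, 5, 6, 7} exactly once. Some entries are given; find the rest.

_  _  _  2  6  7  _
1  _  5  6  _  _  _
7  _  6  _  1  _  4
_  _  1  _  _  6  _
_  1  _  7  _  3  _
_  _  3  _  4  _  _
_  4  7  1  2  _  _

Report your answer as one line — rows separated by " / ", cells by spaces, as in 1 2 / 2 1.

5 3 4 2 6 7 1 / 1 7 5 6 3 4 2 / 7 5 6 3 1 2 4 / 3 2 1 4 7 6 5 / 4 1 2 7 5 3 6 / 2 6 3 5 4 1 7 / 6 4 7 1 2 5 3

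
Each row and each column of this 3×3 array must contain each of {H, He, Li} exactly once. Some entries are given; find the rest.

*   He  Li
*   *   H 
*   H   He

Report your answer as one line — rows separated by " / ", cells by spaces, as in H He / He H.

(r1,c1) = H
(r2,c2) = Li
(r3,c1) = Li
(r2,c1) = He

H He Li / He Li H / Li H He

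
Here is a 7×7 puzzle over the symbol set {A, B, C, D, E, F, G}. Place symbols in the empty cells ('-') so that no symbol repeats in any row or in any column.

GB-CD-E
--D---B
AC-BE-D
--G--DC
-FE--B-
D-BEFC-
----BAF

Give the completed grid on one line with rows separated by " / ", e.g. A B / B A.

G B A C D F E / F G D A C E B / A C F B E G D / B E G F A D C / C F E D G B A / D A B E F C G / E D C G B A F

Cell (r1,c6): row 1 has {B,C,D,E,G}; column 6 has {A,B,C,D} → F.
Cell (r3,c3): row 3 has {A,B,C,D,E}; column 3 has {B,D,E,G} → F.
Cell (r3,c6): row 3 has {A,B,C,D,E,F}; column 6 has {A,B,C,D,F} → G.
Cell (r4,c5): row 4 has {C,D,G}; column 5 has {B,D,E,F} → A.
Cell (r5,c1): row 5 has {B,E,F}; column 1 has {A,D,G} → C.
Cell (r5,c5): row 5 has {B,C,E,F}; column 5 has {A,B,D,E,F} → G.
Cell (r5,c7): row 5 has {B,C,E,F,G}; column 7 has {B,C,D,E,F} → A.
Cell (r6,c7): row 6 has {B,C,D,E,F}; column 7 has {A,B,C,D,E,F} → G.
Cell (r7,c1): row 7 has {A,B,F}; column 1 has {A,C,D,G} → E.
Cell (r7,c3): row 7 has {A,B,E,F}; column 3 has {B,D,E,F,G} → C.
Cell (r1,c3): row 1 has {B,C,D,E,F,G}; column 3 has {B,C,D,E,F,G} → A.
Cell (r2,c1): row 2 has {B,D}; column 1 has {A,C,D,E,G} → F.
Cell (r2,c5): row 2 has {B,D,F}; column 5 has {A,B,D,E,F,G} → C.
Cell (r2,c6): row 2 has {B,C,D,F}; column 6 has {A,B,C,D,F,G} → E.
Cell (r4,c1): row 4 has {A,C,D,G}; column 1 has {A,C,D,E,F,G} → B.
Cell (r4,c2): row 4 has {A,B,C,D,G}; column 2 has {B,C,F} → E.
Cell (r4,c4): row 4 has {A,B,C,D,E,G}; column 4 has {B,C,E} → F.
Cell (r5,c4): row 5 has {A,B,C,E,F,G}; column 4 has {B,C,E,F} → D.
Cell (r6,c2): row 6 has {B,C,D,E,F,G}; column 2 has {B,C,E,F} → A.
Cell (r7,c4): row 7 has {A,B,C,E,F}; column 4 has {B,C,D,E,F} → G.
Cell (r2,c2): row 2 has {B,C,D,E,F}; column 2 has {A,B,C,E,F} → G.
Cell (r2,c4): row 2 has {B,C,D,E,F,G}; column 4 has {B,C,D,E,F,G} → A.
Cell (r7,c2): row 7 has {A,B,C,E,F,G}; column 2 has {A,B,C,E,F,G} → D.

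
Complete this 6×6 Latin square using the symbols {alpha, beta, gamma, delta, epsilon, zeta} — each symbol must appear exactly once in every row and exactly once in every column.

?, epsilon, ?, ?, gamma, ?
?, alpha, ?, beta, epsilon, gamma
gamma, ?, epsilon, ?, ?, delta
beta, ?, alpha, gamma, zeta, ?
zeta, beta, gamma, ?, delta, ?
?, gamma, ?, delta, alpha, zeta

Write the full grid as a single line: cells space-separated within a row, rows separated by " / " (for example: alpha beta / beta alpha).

alpha epsilon delta zeta gamma beta / delta alpha zeta beta epsilon gamma / gamma zeta epsilon alpha beta delta / beta delta alpha gamma zeta epsilon / zeta beta gamma epsilon delta alpha / epsilon gamma beta delta alpha zeta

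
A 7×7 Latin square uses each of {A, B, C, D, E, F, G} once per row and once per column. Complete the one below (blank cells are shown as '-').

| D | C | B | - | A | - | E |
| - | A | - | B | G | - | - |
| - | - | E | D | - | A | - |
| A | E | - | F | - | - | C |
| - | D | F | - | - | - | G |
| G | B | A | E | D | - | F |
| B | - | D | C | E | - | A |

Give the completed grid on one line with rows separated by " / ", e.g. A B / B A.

D C B G A F E / F A C B G E D / C G E D F A B / A E G F B D C / E D F A C B G / G B A E D C F / B F D C E G A

Cell (r1,c4): row 1 has {A,B,C,D,E}; column 4 has {B,C,D,E,F} → G.
Cell (r1,c6): row 1 has {A,B,C,D,E,G}; column 6 has {A} → F.
Cell (r2,c3): row 2 has {A,B,G}; column 3 has {A,B,D,E,F} → C.
Cell (r2,c7): row 2 has {A,B,C,G}; column 7 has {A,C,E,F,G} → D.
Cell (r3,c7): row 3 has {A,D,E}; column 7 has {A,C,D,E,F,G} → B.
Cell (r4,c3): row 4 has {A,C,E,F}; column 3 has {A,B,C,D,E,F} → G.
Cell (r4,c5): row 4 has {A,C,E,F,G}; column 5 has {A,D,E,G} → B.
Cell (r4,c6): row 4 has {A,B,C,E,F,G}; column 6 has {A,F} → D.
Cell (r5,c4): row 5 has {D,F,G}; column 4 has {B,C,D,E,F,G} → A.
Cell (r5,c5): row 5 has {A,D,F,G}; column 5 has {A,B,D,E,G} → C.
Cell (r6,c6): row 6 has {A,B,D,E,F,G}; column 6 has {A,D,F} → C.
Cell (r7,c6): row 7 has {A,B,C,D,E}; column 6 has {A,C,D,F} → G.
Cell (r2,c6): row 2 has {A,B,C,D,G}; column 6 has {A,C,D,F,G} → E.
Cell (r3,c5): row 3 has {A,B,D,E}; column 5 has {A,B,C,D,E,G} → F.
Cell (r5,c1): row 5 has {A,C,D,F,G}; column 1 has {A,B,D,G} → E.
Cell (r5,c6): row 5 has {A,C,D,E,F,G}; column 6 has {A,C,D,E,F,G} → B.
Cell (r7,c2): row 7 has {A,B,C,D,E,G}; column 2 has {A,B,C,D,E} → F.
Cell (r2,c1): row 2 has {A,B,C,D,E,G}; column 1 has {A,B,D,E,G} → F.
Cell (r3,c1): row 3 has {A,B,D,E,F}; column 1 has {A,B,D,E,F,G} → C.
Cell (r3,c2): row 3 has {A,B,C,D,E,F}; column 2 has {A,B,C,D,E,F} → G.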